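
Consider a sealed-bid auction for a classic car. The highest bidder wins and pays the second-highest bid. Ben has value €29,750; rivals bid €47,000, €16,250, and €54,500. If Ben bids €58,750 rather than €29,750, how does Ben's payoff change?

The highest competing bid is €54,500.
Bidding truthfully at €29,750: the top bid is €54,500 (a rival), so Ben loses. Payoff = €0.
Bidding €58,750: Ben has the top bid, wins, and pays the second-highest bid €54,500. Payoff = €29,750 − €54,500 = -€24,750.
Change = -€24,750 − €0 = -€24,750.

Change in payoff: -€24,750.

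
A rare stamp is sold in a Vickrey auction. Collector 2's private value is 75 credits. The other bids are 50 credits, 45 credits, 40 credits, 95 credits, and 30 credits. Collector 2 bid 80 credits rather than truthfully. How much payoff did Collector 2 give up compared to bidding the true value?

The highest competing bid is 95 credits.
Bidding truthfully at 75 credits: the top bid is 95 credits (a rival), so Collector 2 loses. Payoff = 0 credits.
Bidding 80 credits: the top bid is 95 credits (a rival), so Collector 2 loses. Payoff = 0 credits.
Regret = truthful payoff − actual payoff = 0 credits − 0 credits = 0 credits.
The bid only affects whether you win, not the price — here both bids land on the same side of the top rival bid, so the deviation is payoff-neutral.

Regret: 0 credits.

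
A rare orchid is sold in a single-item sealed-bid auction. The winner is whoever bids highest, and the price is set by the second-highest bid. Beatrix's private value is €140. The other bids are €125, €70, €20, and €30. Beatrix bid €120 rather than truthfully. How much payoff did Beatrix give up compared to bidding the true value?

Payoff forgone: €15.

The highest competing bid is €125.
Bidding truthfully at €140: Beatrix has the top bid, wins, and pays the second-highest bid €125. Payoff = €140 − €125 = €15.
Bidding €120: the top bid is €125 (a rival), so Beatrix loses. Payoff = €0.
Regret = truthful payoff − actual payoff = €15 − €0 = €15.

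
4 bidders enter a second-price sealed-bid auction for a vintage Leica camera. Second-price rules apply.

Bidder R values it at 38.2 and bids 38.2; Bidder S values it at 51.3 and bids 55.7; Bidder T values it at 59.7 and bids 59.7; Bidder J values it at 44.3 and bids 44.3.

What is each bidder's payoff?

Ordered from highest: Bidder T 59.7 > Bidder S 55.7 > Bidder J 44.3 > Bidder R 38.2.
Bidder T has the top bid and wins; the price is the second-highest bid, 55.7.
Bidder T's payoff = 59.7 − 55.7 = 4.0. All other bidders lose, so their payoff is 0.

Bidder R 0.0, Bidder S 0.0, Bidder T 4.0, Bidder J 0.0.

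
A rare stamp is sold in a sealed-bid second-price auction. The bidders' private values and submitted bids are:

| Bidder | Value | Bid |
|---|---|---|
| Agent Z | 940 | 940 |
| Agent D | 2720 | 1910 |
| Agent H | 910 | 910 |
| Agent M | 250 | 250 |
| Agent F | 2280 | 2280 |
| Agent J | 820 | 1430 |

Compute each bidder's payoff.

Bids in descending order: Agent F 2280; Agent D 1910; Agent J 1430; Agent Z 940; Agent H 910; Agent M 250.
Agent F has the top bid and wins; the price is the second-highest bid, 1910.
Agent F's payoff = 2280 − 1910 = 370. All other bidders lose, so their payoff is 0.

Agent Z 0, Agent D 0, Agent H 0, Agent M 0, Agent F 370, Agent J 0.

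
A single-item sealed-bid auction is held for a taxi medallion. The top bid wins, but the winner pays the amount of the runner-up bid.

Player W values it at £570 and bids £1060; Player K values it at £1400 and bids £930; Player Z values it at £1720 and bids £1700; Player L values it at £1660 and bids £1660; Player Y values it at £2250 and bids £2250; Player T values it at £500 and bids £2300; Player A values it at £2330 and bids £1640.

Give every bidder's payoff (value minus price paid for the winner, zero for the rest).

Bids in descending order: Player T £2300, then Player Y £2250, then Player Z £1700, then Player L £1660, then Player A £1640, then Player W £1060, then Player K £930.
Player T has the top bid and wins; the price is the second-highest bid, £2250.
Player T's payoff = £500 − £2250 = -£1750. All other bidders lose, so their payoff is 0.

Payoffs: Player W £0, Player K £0, Player Z £0, Player L £0, Player Y £0, Player T -£1750, Player A £0.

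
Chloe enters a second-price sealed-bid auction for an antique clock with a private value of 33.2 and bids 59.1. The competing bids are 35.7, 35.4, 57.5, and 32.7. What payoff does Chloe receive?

Chloe's payoff: -24.3.

Highest competing bid: 57.5.
Chloe's bid 59.1 is the highest overall, so Chloe wins and pays the second-highest bid, 57.5.
Payoff = value − price = 33.2 − 57.5 = -24.3.
Overbidding won the item at a price above value — truthful bidding would have avoided this loss.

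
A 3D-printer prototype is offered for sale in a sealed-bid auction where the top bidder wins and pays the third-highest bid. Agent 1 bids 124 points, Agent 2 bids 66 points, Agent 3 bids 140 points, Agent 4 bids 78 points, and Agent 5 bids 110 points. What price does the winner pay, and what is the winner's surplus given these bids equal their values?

Ranking the bids: Agent 3 140 points; Agent 1 124 points; Agent 5 110 points; Agent 4 78 points; Agent 2 66 points.
Agent 3 is the highest bidder, so Agent 3 wins.
Under the third-price rule, the price is the third-highest bid: 110 points.
Surplus = 140 points − 110 points = 30 points.

Price 110 points; surplus 30 points.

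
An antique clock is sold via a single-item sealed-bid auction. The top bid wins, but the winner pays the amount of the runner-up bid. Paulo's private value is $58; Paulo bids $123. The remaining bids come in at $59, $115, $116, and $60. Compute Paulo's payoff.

Paulo's payoff: -$58.

Highest competing bid: $116.
Paulo's bid $123 is the highest overall, so Paulo wins and pays the second-highest bid, $116.
Payoff = value − price = $58 − $116 = -$58.
Overbidding won the item at a price above value — truthful bidding would have avoided this loss.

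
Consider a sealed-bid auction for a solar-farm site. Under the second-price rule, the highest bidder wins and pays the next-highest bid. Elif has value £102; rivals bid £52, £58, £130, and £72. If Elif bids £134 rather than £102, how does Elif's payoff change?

-£28

The highest competing bid is £130.
Bidding truthfully at £102: the top bid is £130 (a rival), so Elif loses. Payoff = £0.
Bidding £134: Elif has the top bid, wins, and pays the second-highest bid £130. Payoff = £102 − £130 = -£28.
Change = -£28 − £0 = -£28.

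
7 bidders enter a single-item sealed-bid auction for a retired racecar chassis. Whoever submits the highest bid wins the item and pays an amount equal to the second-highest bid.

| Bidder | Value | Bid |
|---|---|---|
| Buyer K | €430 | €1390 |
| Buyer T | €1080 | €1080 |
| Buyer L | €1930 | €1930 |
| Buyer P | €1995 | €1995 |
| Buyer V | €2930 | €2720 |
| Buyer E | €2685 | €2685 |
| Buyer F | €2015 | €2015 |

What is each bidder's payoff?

Payoffs: Buyer K €0, Buyer T €0, Buyer L €0, Buyer P €0, Buyer V €245, Buyer E €0, Buyer F €0.

Ranking the bids: Buyer V €2720, then Buyer E €2685, then Buyer F €2015, then Buyer P €1995, then Buyer L €1930, then Buyer K €1390, then Buyer T €1080.
Buyer V has the top bid and wins; the price is the second-highest bid, €2685.
Buyer V's payoff = €2930 − €2685 = €245. All other bidders lose, so their payoff is 0.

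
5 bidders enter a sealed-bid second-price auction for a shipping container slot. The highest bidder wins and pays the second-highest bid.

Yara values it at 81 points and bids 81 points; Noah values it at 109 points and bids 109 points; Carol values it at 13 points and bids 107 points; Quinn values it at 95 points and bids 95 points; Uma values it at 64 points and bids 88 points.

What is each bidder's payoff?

Bids in descending order: Noah 109 points > Carol 107 points > Quinn 95 points > Uma 88 points > Yara 81 points.
Noah has the top bid and wins; the price is the second-highest bid, 107 points.
Noah's payoff = 109 points − 107 points = 2 points. All other bidders lose, so their payoff is 0.

Payoffs: Yara 0 points, Noah 2 points, Carol 0 points, Quinn 0 points, Uma 0 points.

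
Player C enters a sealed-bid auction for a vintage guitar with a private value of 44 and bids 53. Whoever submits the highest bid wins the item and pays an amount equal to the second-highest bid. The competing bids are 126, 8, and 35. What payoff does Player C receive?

Highest competing bid: 126.
Player C's bid 53 is not the highest, so Player C loses, pays nothing, and earns zero payoff.

0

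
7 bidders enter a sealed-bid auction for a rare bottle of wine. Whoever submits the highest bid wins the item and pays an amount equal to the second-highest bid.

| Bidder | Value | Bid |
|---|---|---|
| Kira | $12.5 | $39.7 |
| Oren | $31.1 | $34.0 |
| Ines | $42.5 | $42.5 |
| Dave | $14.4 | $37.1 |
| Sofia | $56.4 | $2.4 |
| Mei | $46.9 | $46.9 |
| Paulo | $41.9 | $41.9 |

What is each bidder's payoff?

Ranking the bids: Mei $46.9, then Ines $42.5, then Paulo $41.9, then Kira $39.7, then Dave $37.1, then Oren $34.0, then Sofia $2.4.
Mei has the top bid and wins; the price is the second-highest bid, $42.5.
Mei's payoff = $46.9 − $42.5 = $4.4. All other bidders lose, so their payoff is 0.

Kira $0.0, Oren $0.0, Ines $0.0, Dave $0.0, Sofia $0.0, Mei $4.4, Paulo $0.0.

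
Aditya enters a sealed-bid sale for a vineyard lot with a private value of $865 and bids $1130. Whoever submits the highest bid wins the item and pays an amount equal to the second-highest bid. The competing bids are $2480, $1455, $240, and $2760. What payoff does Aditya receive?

Highest competing bid: $2760.
Aditya's bid $1130 is not the highest, so Aditya loses, pays nothing, and earns zero payoff.

$0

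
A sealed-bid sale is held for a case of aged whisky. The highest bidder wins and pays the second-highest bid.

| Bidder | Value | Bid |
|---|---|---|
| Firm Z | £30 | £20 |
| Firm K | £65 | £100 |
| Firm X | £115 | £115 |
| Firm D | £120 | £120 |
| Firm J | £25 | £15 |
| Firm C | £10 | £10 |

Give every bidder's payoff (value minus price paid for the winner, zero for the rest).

Firm Z £0, Firm K £0, Firm X £0, Firm D £5, Firm J £0, Firm C £0.

Ranking the bids: Firm D £120, then Firm X £115, then Firm K £100, then Firm Z £20, then Firm J £15, then Firm C £10.
Firm D has the top bid and wins; the price is the second-highest bid, £115.
Firm D's payoff = £120 − £115 = £5. All other bidders lose, so their payoff is 0.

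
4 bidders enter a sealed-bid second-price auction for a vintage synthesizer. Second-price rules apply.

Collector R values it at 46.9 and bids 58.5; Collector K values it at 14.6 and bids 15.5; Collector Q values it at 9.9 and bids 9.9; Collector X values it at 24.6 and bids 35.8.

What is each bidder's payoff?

Collector R 11.1, Collector K 0.0, Collector Q 0.0, Collector X 0.0.

Ordered from highest: Collector R 58.5 > Collector X 35.8 > Collector K 15.5 > Collector Q 9.9.
Collector R has the top bid and wins; the price is the second-highest bid, 35.8.
Collector R's payoff = 46.9 − 35.8 = 11.1. All other bidders lose, so their payoff is 0.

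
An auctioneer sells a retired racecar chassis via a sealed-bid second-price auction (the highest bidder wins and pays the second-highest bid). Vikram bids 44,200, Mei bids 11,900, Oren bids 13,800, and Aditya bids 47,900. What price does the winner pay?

Sorted high to low: Aditya 47,900; Vikram 44,200; Oren 13,800; Mei 11,900.
Aditya is the highest bidder, so Aditya wins.
Under the second-price rule, the price is the second-highest bid: 44,200.

44,200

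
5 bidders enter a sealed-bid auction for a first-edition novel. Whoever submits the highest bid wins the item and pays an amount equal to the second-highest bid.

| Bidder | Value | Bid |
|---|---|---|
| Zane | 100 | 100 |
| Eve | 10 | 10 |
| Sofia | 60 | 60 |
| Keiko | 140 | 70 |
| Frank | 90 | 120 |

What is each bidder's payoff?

Sorted high to low: Frank 120 > Zane 100 > Keiko 70 > Sofia 60 > Eve 10.
Frank has the top bid and wins; the price is the second-highest bid, 100.
Frank's payoff = 90 − 100 = -10. All other bidders lose, so their payoff is 0.

Payoffs: Zane 0, Eve 0, Sofia 0, Keiko 0, Frank -10.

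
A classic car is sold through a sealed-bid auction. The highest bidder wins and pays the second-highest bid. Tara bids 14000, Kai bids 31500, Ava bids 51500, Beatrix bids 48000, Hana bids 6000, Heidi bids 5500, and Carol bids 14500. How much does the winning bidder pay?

Ordered from highest: Ava 51500; Beatrix 48000; Kai 31500; Carol 14500; Tara 14000; Hana 6000; Heidi 5500.
Ava has the highest bid, so Ava wins.
The second-highest bid is 48000, so that is what Ava pays.

Price paid: 48000.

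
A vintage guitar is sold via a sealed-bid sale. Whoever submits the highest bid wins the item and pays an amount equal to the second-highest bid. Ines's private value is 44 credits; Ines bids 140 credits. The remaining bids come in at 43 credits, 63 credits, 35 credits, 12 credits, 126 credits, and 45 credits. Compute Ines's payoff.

Ines's payoff: -82 credits.

Highest competing bid: 126 credits.
Ines's bid 140 credits is the highest overall, so Ines wins and pays the second-highest bid, 126 credits.
Payoff = value − price = 44 credits − 126 credits = -82 credits.
Overbidding won the item at a price above value — truthful bidding would have avoided this loss.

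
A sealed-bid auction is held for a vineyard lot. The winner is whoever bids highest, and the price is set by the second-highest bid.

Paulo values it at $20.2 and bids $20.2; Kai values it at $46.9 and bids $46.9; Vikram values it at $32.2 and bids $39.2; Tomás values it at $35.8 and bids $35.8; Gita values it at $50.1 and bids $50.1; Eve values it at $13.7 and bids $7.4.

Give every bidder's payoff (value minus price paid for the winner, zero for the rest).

Payoffs: Paulo $0.0, Kai $0.0, Vikram $0.0, Tomás $0.0, Gita $3.2, Eve $0.0.

Ordered from highest: Gita $50.1 > Kai $46.9 > Vikram $39.2 > Tomás $35.8 > Paulo $20.2 > Eve $7.4.
Gita has the top bid and wins; the price is the second-highest bid, $46.9.
Gita's payoff = $50.1 − $46.9 = $3.2. All other bidders lose, so their payoff is 0.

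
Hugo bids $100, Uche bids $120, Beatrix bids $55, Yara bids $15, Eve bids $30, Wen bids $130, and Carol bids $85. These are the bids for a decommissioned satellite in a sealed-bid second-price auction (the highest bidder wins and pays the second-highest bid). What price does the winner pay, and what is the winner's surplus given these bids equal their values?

Bids in descending order: Wen $130, then Uche $120, then Hugo $100, then Carol $85, then Beatrix $55, then Eve $30, then Yara $15.
Wen is the highest bidder, so Wen wins.
Under the second-price rule, the price is the second-highest bid: $120.
Surplus = $130 − $120 = $10.

The winner pays $120 for a surplus of $10.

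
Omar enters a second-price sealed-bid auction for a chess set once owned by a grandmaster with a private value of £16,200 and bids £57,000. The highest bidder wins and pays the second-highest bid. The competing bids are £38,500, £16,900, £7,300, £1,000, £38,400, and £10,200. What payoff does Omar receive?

Omar's payoff: -£22,300.

Highest competing bid: £38,500.
Omar's bid £57,000 is the highest overall, so Omar wins and pays the second-highest bid, £38,500.
Payoff = value − price = £16,200 − £38,500 = -£22,300.
Overbidding won the item at a price above value — truthful bidding would have avoided this loss.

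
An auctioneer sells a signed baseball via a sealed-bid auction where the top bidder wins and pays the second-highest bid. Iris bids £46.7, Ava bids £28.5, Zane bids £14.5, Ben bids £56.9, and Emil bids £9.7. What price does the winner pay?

£46.7

Ordered from highest: Ben £56.9 > Iris £46.7 > Ava £28.5 > Zane £14.5 > Emil £9.7.
Ben is the highest bidder, so Ben wins.
Under the second-price rule, the price is the second-highest bid: £46.7.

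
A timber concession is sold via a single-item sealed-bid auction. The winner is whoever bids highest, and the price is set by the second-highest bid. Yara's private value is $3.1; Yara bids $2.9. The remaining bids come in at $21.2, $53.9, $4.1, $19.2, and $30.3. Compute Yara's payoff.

$0.0

Highest competing bid: $53.9.
Yara's bid $2.9 is not the highest, so Yara loses, pays nothing, and earns zero payoff.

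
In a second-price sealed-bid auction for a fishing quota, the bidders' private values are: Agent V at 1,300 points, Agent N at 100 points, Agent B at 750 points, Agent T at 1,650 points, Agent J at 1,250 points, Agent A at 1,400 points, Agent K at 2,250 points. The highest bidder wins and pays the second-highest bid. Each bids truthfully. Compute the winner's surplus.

Surplus = 600 points.

Ordered from highest: Agent K 2,250 points, then Agent T 1,650 points, then Agent A 1,400 points, then Agent V 1,300 points, then Agent J 1,250 points, then Agent B 750 points, then Agent N 100 points.
Agent K wins with the top bid and pays the second-highest, 1,650 points.
Surplus = 2,250 points − 1,650 points = 600 points.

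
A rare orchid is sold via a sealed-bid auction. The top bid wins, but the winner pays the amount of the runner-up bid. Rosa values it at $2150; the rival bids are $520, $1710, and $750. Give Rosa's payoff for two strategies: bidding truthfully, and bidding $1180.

The highest competing bid is $1710.
Bidding truthfully at $2150: Rosa has the top bid, wins, and pays the second-highest bid $1710. Payoff = $2150 − $1710 = $440.
Bidding $1180: the top bid is $1710 (a rival), so Rosa loses. Payoff = $0.

(a) $440  (b) $0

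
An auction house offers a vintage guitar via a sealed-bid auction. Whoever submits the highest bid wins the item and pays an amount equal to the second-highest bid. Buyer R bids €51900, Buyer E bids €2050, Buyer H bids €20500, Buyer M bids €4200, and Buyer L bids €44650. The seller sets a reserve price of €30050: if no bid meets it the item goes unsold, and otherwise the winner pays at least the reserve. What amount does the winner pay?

Price paid: €44650.

Ordered from highest: Buyer R €51900; Buyer L €44650; Buyer H €20500; Buyer M €4200; Buyer E €2050.
Buyer R has the highest bid, so Buyer R wins.
The second-highest bid is €44650, which exceeds the reserve, so that sets the price.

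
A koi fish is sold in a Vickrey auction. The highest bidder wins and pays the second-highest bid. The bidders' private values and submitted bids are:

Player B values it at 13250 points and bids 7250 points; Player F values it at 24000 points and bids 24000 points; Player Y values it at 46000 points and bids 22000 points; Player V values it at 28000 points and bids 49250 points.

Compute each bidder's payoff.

Payoffs: Player B 0 points, Player F 0 points, Player Y 0 points, Player V 4000 points.

Bids in descending order: Player V 49250 points > Player F 24000 points > Player Y 22000 points > Player B 7250 points.
Player V has the top bid and wins; the price is the second-highest bid, 24000 points.
Player V's payoff = 28000 points − 24000 points = 4000 points. All other bidders lose, so their payoff is 0.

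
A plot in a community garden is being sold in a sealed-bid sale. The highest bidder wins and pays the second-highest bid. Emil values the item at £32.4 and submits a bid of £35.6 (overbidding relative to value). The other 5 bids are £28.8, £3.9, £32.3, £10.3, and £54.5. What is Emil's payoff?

Highest competing bid: £54.5.
Emil's bid £35.6 is not the highest, so Emil loses, pays nothing, and earns zero payoff.

Emil's payoff: £0.0.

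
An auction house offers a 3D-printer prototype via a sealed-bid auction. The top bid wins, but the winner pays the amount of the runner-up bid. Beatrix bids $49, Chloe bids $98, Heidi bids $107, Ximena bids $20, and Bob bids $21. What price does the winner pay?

Bids in descending order: Heidi $107 > Chloe $98 > Beatrix $49 > Bob $21 > Ximena $20.
Heidi has the highest bid, so Heidi wins.
The second-highest bid is $98, so that is what Heidi pays.

$98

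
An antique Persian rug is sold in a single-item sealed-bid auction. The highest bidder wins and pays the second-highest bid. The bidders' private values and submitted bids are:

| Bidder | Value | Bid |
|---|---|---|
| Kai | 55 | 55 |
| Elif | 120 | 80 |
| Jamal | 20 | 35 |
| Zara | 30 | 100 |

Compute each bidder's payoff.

Ordered from highest: Zara 100; Elif 80; Kai 55; Jamal 35.
Zara has the top bid and wins; the price is the second-highest bid, 80.
Zara's payoff = 30 − 80 = -50. All other bidders lose, so their payoff is 0.

Kai 0, Elif 0, Jamal 0, Zara -50.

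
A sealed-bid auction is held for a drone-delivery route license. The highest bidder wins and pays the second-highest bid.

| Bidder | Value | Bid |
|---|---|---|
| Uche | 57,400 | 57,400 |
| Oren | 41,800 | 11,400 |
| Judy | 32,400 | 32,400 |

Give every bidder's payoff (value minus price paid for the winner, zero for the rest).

Bids in descending order: Uche 57,400, then Judy 32,400, then Oren 11,400.
Uche has the top bid and wins; the price is the second-highest bid, 32,400.
Uche's payoff = 57,400 − 32,400 = 25,000. All other bidders lose, so their payoff is 0.

Payoffs: Uche 25,000, Oren 0, Judy 0.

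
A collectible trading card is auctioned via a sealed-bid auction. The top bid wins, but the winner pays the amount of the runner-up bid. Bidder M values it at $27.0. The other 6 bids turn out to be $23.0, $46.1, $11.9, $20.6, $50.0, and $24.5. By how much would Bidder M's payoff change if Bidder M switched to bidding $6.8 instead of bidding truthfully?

Payoff change: $0.0.

The highest competing bid is $50.0.
Bidding truthfully at $27.0: the top bid is $50.0 (a rival), so Bidder M loses. Payoff = $0.0.
Bidding $6.8: the top bid is $50.0 (a rival), so Bidder M loses. Payoff = $0.0.
Change = $0.0 − $0.0 = $0.0.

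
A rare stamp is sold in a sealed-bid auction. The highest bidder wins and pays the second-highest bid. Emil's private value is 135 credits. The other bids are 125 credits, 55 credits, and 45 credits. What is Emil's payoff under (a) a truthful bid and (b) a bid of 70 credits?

Truthful: 10 credits; alternative: 0 credits.

The highest competing bid is 125 credits.
Bidding truthfully at 135 credits: Emil has the top bid, wins, and pays the second-highest bid 125 credits. Payoff = 135 credits − 125 credits = 10 credits.
Bidding 70 credits: the top bid is 125 credits (a rival), so Emil loses. Payoff = 0 credits.
This is the dominant-strategy logic: truthful bidding weakly beats any alternative.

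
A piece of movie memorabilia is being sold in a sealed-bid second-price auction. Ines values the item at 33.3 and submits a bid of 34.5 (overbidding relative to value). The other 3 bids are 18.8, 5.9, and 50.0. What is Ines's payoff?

Highest competing bid: 50.0.
Ines's bid 34.5 is not the highest, so Ines loses, pays nothing, and earns zero payoff.

Payoff = 0.0.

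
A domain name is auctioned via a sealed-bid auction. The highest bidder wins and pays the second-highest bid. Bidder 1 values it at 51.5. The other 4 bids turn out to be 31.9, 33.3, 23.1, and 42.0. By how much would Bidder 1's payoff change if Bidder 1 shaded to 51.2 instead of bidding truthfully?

Payoff change: 0.0.

The highest competing bid is 42.0.
Bidding truthfully at 51.5: Bidder 1 has the top bid, wins, and pays the second-highest bid 42.0. Payoff = 51.5 − 42.0 = 9.5.
Bidding 51.2: Bidder 1 has the top bid, wins, and pays the second-highest bid 42.0. Payoff = 51.5 − 42.0 = 9.5.
Change = 9.5 − 9.5 = 0.0.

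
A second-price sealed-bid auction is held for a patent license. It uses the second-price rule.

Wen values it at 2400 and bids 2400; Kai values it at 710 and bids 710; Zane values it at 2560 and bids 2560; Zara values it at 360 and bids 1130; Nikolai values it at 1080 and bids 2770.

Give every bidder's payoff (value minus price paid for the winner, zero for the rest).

Bids in descending order: Nikolai 2770 > Zane 2560 > Wen 2400 > Zara 1130 > Kai 710.
Nikolai has the top bid and wins; the price is the second-highest bid, 2560.
Nikolai's payoff = 1080 − 2560 = -1480. All other bidders lose, so their payoff is 0.

Wen 0, Kai 0, Zane 0, Zara 0, Nikolai -1480.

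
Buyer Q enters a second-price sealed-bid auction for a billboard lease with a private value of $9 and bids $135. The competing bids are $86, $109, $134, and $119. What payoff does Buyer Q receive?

-$125

Highest competing bid: $134.
Buyer Q's bid $135 is the highest overall, so Buyer Q wins and pays the second-highest bid, $134.
Payoff = value − price = $9 − $134 = -$125.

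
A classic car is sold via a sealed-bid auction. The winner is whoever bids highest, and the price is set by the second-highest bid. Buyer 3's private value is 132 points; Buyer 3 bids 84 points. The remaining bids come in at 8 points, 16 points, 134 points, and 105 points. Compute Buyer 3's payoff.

Highest competing bid: 134 points.
Buyer 3's bid 84 points is not the highest, so Buyer 3 loses, pays nothing, and earns zero payoff.

Payoff = 0 points.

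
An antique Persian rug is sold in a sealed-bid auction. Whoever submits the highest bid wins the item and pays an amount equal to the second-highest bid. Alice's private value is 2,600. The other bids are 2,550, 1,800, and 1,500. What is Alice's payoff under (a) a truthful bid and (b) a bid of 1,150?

The highest competing bid is 2,550.
Bidding truthfully at 2,600: Alice has the top bid, wins, and pays the second-highest bid 2,550. Payoff = 2,600 − 2,550 = 50.
Bidding 1,150: the top bid is 2,550 (a rival), so Alice loses. Payoff = 0.
This is the dominant-strategy logic: truthful bidding weakly beats any alternative.

Truthful: 50; alternative: 0.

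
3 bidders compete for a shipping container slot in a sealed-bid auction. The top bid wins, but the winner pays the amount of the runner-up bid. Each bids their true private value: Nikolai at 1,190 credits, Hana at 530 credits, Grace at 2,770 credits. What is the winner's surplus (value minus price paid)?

Ranking the bids: Grace 2,770 credits; Nikolai 1,190 credits; Hana 530 credits.
Grace wins with the top bid and pays the second-highest, 1,190 credits.
Surplus = 2,770 credits − 1,190 credits = 1,580 credits.

Surplus = 1,580 credits.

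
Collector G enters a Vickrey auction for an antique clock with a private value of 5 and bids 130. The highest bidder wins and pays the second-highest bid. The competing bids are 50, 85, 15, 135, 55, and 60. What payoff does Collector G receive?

Collector G's payoff: 0.

Highest competing bid: 135.
Collector G's bid 130 is not the highest, so Collector G loses, pays nothing, and earns zero payoff.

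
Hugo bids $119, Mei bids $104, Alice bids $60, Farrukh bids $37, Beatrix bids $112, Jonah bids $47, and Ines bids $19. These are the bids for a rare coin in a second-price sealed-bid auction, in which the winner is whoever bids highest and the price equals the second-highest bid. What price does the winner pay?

$112

Ranking the bids: Hugo $119; Beatrix $112; Mei $104; Alice $60; Jonah $47; Farrukh $37; Ines $19.
Hugo is the highest bidder, so Hugo wins.
Under the second-price rule, the price is the second-highest bid: $112.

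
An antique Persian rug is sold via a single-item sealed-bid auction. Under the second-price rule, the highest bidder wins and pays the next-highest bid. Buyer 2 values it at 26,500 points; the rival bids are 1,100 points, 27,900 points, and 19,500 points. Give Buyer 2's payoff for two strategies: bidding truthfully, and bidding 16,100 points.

Truthful: 0 points; alternative: 0 points.

The highest competing bid is 27,900 points.
Bidding truthfully at 26,500 points: the top bid is 27,900 points (a rival), so Buyer 2 loses. Payoff = 0 points.
Bidding 16,100 points: the top bid is 27,900 points (a rival), so Buyer 2 loses. Payoff = 0 points.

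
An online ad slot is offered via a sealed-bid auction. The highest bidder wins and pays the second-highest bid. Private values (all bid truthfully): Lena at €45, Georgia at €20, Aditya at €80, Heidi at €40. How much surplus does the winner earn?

€35

Bids in descending order: Aditya €80 > Lena €45 > Heidi €40 > Georgia €20.
Aditya wins with the top bid and pays the second-highest, €45.
Surplus = €80 − €45 = €35.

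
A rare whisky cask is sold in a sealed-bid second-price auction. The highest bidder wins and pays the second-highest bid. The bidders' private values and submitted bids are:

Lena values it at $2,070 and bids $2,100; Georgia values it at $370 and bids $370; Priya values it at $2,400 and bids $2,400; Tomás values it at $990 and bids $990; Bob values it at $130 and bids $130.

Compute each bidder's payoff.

Ranking the bids: Priya $2,400, then Lena $2,100, then Tomás $990, then Georgia $370, then Bob $130.
Priya has the top bid and wins; the price is the second-highest bid, $2,100.
Priya's payoff = $2,400 − $2,100 = $300. All other bidders lose, so their payoff is 0.

Payoffs: Lena $0, Georgia $0, Priya $300, Tomás $0, Bob $0.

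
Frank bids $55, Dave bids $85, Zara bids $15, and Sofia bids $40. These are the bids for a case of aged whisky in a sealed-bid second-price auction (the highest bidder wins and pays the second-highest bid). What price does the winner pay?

Ranking the bids: Dave $85; Frank $55; Sofia $40; Zara $15.
Dave is the highest bidder, so Dave wins.
Under the second-price rule, the price is the second-highest bid: $55.

The winner pays $55.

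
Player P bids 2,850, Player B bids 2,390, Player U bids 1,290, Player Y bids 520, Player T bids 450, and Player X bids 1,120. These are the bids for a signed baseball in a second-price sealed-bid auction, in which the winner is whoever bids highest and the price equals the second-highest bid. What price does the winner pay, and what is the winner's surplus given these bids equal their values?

Bids in descending order: Player P 2,850 > Player B 2,390 > Player U 1,290 > Player X 1,120 > Player Y 520 > Player T 450.
Player P is the highest bidder, so Player P wins.
Under the second-price rule, the price is the second-highest bid: 2,390.
Surplus = 2,850 − 2,390 = 460.

The winner pays 2,390 for a surplus of 460.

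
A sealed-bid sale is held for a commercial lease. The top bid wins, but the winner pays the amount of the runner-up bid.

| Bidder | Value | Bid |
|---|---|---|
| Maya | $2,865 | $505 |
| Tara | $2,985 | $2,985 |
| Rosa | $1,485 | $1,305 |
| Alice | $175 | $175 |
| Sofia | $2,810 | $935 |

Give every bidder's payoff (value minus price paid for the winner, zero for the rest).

Ranking the bids: Tara $2,985; Rosa $1,305; Sofia $935; Maya $505; Alice $175.
Tara has the top bid and wins; the price is the second-highest bid, $1,305.
Tara's payoff = $2,985 − $1,305 = $1,680. All other bidders lose, so their payoff is 0.

Payoffs: Maya $0, Tara $1,680, Rosa $0, Alice $0, Sofia $0.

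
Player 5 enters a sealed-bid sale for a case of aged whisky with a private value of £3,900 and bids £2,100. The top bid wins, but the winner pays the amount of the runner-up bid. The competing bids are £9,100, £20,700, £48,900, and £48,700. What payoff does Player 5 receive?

Payoff = £0.

Highest competing bid: £48,900.
Player 5's bid £2,100 is not the highest, so Player 5 loses, pays nothing, and earns zero payoff.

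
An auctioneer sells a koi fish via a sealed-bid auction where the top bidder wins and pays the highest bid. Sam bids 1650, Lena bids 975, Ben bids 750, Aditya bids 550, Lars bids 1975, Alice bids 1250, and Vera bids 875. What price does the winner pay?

Price paid: 1975.

Sorted high to low: Lars 1975, then Sam 1650, then Alice 1250, then Lena 975, then Vera 875, then Ben 750, then Aditya 550.
Lars is the highest bidder, so Lars wins.
Under the first-price rule, the price is the highest bid: 1975.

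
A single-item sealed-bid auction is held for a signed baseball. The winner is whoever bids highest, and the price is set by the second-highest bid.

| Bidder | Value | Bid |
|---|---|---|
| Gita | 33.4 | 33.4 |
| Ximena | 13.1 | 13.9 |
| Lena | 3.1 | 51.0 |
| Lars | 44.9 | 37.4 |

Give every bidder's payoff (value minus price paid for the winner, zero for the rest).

Payoffs: Gita 0.0, Ximena 0.0, Lena -34.3, Lars 0.0.

Sorted high to low: Lena 51.0 > Lars 37.4 > Gita 33.4 > Ximena 13.9.
Lena has the top bid and wins; the price is the second-highest bid, 37.4.
Lena's payoff = 3.1 − 37.4 = -34.3. All other bidders lose, so their payoff is 0.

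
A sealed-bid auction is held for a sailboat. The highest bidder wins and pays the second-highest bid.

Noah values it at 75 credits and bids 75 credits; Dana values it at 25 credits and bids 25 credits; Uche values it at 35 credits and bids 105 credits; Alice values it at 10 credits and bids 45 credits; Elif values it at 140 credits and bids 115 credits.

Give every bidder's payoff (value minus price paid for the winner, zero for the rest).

Noah 0 credits, Dana 0 credits, Uche 0 credits, Alice 0 credits, Elif 35 credits.

Ranking the bids: Elif 115 credits; Uche 105 credits; Noah 75 credits; Alice 45 credits; Dana 25 credits.
Elif has the top bid and wins; the price is the second-highest bid, 105 credits.
Elif's payoff = 140 credits − 105 credits = 35 credits. All other bidders lose, so their payoff is 0.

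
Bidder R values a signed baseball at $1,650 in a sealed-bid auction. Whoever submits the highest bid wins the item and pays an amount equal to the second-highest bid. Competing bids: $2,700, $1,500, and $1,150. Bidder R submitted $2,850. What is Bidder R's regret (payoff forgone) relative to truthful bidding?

The highest competing bid is $2,700.
Bidding truthfully at $1,650: the top bid is $2,700 (a rival), so Bidder R loses. Payoff = $0.
Bidding $2,850: Bidder R has the top bid, wins, and pays the second-highest bid $2,700. Payoff = $1,650 − $2,700 = -$1,050.
Regret = truthful payoff − actual payoff = $0 − -$1,050 = $1,050.

Regret: $1,050.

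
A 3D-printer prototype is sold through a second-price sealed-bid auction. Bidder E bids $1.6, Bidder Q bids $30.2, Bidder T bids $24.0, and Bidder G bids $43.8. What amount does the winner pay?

Ordered from highest: Bidder G $43.8, then Bidder Q $30.2, then Bidder T $24.0, then Bidder E $1.6.
Bidder G has the highest bid, so Bidder G wins.
The second-highest bid is $30.2, so that is what Bidder G pays.

Price paid: $30.2.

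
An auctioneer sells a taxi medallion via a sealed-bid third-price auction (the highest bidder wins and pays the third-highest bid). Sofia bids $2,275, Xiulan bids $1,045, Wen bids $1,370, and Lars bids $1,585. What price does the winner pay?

$1,370

Bids in descending order: Sofia $2,275; Lars $1,585; Wen $1,370; Xiulan $1,045.
Sofia is the highest bidder, so Sofia wins.
Under the third-price rule, the price is the third-highest bid: $1,370.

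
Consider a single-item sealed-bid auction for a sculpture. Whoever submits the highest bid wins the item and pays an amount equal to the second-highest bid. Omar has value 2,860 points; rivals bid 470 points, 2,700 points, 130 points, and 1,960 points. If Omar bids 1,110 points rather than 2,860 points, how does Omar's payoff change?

Payoff change: -160 points.

The highest competing bid is 2,700 points.
Bidding truthfully at 2,860 points: Omar has the top bid, wins, and pays the second-highest bid 2,700 points. Payoff = 2,860 points − 2,700 points = 160 points.
Bidding 1,110 points: the top bid is 2,700 points (a rival), so Omar loses. Payoff = 0 points.
Change = 0 points − 160 points = -160 points.
This is the dominant-strategy logic: truthful bidding weakly beats any alternative.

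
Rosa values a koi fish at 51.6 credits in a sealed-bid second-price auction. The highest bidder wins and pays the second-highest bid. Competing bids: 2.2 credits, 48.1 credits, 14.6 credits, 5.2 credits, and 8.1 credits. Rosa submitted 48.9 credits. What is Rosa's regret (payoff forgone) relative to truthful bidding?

The highest competing bid is 48.1 credits.
Bidding truthfully at 51.6 credits: Rosa has the top bid, wins, and pays the second-highest bid 48.1 credits. Payoff = 51.6 credits − 48.1 credits = 3.5 credits.
Bidding 48.9 credits: Rosa has the top bid, wins, and pays the second-highest bid 48.1 credits. Payoff = 51.6 credits − 48.1 credits = 3.5 credits.
Regret = truthful payoff − actual payoff = 3.5 credits − 3.5 credits = 0.0 credits.
The bid only affects whether you win, not the price — here both bids land on the same side of the top rival bid, so the deviation is payoff-neutral.

Payoff forgone: 0.0 credits.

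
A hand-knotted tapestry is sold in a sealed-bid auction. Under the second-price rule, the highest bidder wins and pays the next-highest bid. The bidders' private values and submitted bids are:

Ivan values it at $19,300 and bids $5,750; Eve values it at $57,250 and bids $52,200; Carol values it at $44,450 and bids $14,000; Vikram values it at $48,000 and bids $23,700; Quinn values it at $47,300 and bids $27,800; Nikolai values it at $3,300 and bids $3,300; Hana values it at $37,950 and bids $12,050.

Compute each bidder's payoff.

Bids in descending order: Eve $52,200, then Quinn $27,800, then Vikram $23,700, then Carol $14,000, then Hana $12,050, then Ivan $5,750, then Nikolai $3,300.
Eve has the top bid and wins; the price is the second-highest bid, $27,800.
Eve's payoff = $57,250 − $27,800 = $29,450. All other bidders lose, so their payoff is 0.

Ivan $0, Eve $29,450, Carol $0, Vikram $0, Quinn $0, Nikolai $0, Hana $0.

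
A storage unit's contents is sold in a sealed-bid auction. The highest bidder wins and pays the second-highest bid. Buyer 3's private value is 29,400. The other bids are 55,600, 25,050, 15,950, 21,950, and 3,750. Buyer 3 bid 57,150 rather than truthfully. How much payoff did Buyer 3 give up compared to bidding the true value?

The highest competing bid is 55,600.
Bidding truthfully at 29,400: the top bid is 55,600 (a rival), so Buyer 3 loses. Payoff = 0.
Bidding 57,150: Buyer 3 has the top bid, wins, and pays the second-highest bid 55,600. Payoff = 29,400 − 55,600 = -26,200.
Regret = truthful payoff − actual payoff = 0 − -26,200 = 26,200.

26,200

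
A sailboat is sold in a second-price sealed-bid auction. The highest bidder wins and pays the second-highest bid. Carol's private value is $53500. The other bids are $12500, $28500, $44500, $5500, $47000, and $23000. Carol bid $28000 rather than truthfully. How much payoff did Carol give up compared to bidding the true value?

The highest competing bid is $47000.
Bidding truthfully at $53500: Carol has the top bid, wins, and pays the second-highest bid $47000. Payoff = $53500 − $47000 = $6500.
Bidding $28000: the top bid is $47000 (a rival), so Carol loses. Payoff = $0.
Regret = truthful payoff − actual payoff = $6500 − $0 = $6500.
This is the dominant-strategy logic: truthful bidding weakly beats any alternative.

Payoff forgone: $6500.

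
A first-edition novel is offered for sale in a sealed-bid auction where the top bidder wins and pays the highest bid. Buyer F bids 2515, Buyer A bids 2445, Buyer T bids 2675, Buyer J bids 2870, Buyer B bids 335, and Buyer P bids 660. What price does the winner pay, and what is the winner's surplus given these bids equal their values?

Sorted high to low: Buyer J 2870 > Buyer T 2675 > Buyer F 2515 > Buyer A 2445 > Buyer P 660 > Buyer B 335.
Buyer J is the highest bidder, so Buyer J wins.
Under the first-price rule, the price is the highest bid: 2870.
Surplus = 2870 − 2870 = 0.

The winner pays 2870 for a surplus of 0.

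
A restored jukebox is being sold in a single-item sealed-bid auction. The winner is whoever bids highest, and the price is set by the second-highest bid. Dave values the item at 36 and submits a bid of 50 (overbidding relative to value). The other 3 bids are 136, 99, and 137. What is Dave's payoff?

Highest competing bid: 137.
Dave's bid 50 is not the highest, so Dave loses, pays nothing, and earns zero payoff.

Dave's payoff: 0.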